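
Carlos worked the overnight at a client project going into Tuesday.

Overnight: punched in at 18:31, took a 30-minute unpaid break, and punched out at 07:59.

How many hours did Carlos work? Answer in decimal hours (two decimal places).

12.97 hours

Overnight: 18:31 → midnight = 5 h 29 min; midnight → 07:59 = 7 h 59 min; span 13 h 28 min; less 30 min break → 12 h 58 min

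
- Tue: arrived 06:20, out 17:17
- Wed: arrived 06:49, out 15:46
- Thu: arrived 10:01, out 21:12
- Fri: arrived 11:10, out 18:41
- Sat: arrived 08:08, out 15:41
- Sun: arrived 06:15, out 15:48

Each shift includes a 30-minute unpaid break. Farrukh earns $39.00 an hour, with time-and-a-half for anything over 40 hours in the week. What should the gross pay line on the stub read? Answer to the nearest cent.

Tue: 06:20–17:17 = 10 h 57 min; less 30 min break → 10 h 27 min
Wed: 06:49–15:46 = 8 h 57 min; less 30 min break → 8 h 27 min
Thu: 10:01–21:12 = 11 h 11 min; less 30 min break → 10 h 41 min
Fri: 11:10–18:41 = 7 h 31 min; less 30 min break → 7 h 1 min
Sat: 08:08–15:41 = 7 h 33 min; less 30 min break → 7 h 3 min
Sun: 06:15–15:48 = 9 h 33 min; less 30 min break → 9 h 3 min
Total worked: 52 h 42 min = 3162 min.
Regular 40 h 0 min = 2400 min at $39.00/h; overtime 12 h 42 min = 762 min at $58.50/h.
Pay = (2400 × $39.00 + 762 × $58.50) ÷ 60 = $2302.95.

$2302.95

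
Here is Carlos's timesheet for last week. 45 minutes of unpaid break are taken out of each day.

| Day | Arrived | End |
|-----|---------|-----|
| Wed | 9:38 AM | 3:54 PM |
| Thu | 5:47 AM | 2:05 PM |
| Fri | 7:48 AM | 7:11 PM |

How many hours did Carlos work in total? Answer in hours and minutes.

Wed: 9:38 AM–3:54 PM = 6 h 16 min; less 45 min break → 5 h 31 min
Thu: 5:47 AM–2:05 PM = 8 h 18 min; less 45 min break → 7 h 33 min
Fri: 7:48 AM–7:11 PM = 11 h 23 min; less 45 min break → 10 h 38 min
Total: 5 h 31 min + 7 h 33 min + 10 h 38 min = 23 h 42 min.

23 h 42 min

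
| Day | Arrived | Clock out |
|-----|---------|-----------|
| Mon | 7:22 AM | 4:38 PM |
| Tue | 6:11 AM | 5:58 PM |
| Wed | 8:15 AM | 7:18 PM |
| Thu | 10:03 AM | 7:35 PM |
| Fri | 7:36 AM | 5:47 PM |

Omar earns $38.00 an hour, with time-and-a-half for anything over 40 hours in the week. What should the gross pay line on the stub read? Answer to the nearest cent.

$2193.55

Mon: 7:22 AM–4:38 PM = 9 h 16 min
Tue: 6:11 AM–5:58 PM = 11 h 47 min
Wed: 8:15 AM–7:18 PM = 11 h 3 min
Thu: 10:03 AM–7:35 PM = 9 h 32 min
Fri: 7:36 AM–5:47 PM = 10 h 11 min
Total worked: 51 h 49 min = 3109 min.
Regular 40 h 0 min = 2400 min at $38.00/h; overtime 11 h 49 min = 709 min at $57.00/h.
Pay = (2400 × $38.00 + 709 × $57.00) ÷ 60 = $2193.55.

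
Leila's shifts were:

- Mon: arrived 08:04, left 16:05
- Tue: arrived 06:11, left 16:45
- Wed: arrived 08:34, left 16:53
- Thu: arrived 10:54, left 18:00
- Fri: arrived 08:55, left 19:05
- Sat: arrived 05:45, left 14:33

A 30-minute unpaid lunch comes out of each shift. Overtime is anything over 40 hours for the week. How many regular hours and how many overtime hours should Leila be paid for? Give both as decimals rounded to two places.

Mon: 08:04–16:05 = 8 h 1 min; less 30 min break → 7 h 31 min
Tue: 06:11–16:45 = 10 h 34 min; less 30 min break → 10 h 4 min
Wed: 08:34–16:53 = 8 h 19 min; less 30 min break → 7 h 49 min
Thu: 10:54–18:00 = 7 h 6 min; less 30 min break → 6 h 36 min
Fri: 08:55–19:05 = 10 h 10 min; less 30 min break → 9 h 40 min
Sat: 05:45–14:33 = 8 h 48 min; less 30 min break → 8 h 18 min
Total worked: 49 h 58 min = 49.97 h.
Threshold 40 h → overtime 9 h 58 min, regular 40 h 0 min.

Regular 40.00 hours, overtime 9.97 hours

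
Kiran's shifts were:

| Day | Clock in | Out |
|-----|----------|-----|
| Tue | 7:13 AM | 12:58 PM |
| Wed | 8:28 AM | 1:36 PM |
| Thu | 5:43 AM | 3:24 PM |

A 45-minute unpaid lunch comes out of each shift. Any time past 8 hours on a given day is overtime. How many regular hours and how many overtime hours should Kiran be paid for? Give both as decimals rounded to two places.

Tue: 7:13 AM–12:58 PM = 5 h 45 min; less 45 min break → 5 h 0 min
Wed: 8:28 AM–1:36 PM = 5 h 8 min; less 45 min break → 4 h 23 min
Thu: 5:43 AM–3:24 PM = 9 h 41 min; less 45 min break → 8 h 56 min
Tue reg 5 h 0 min / OT 0 h 0 min; Wed reg 4 h 23 min / OT 0 h 0 min; Thu reg 8 h 0 min / OT 0 h 56 min.
Totals: regular 17 h 23 min, overtime 0 h 56 min.

Regular 17.38 hours, overtime 0.93 hours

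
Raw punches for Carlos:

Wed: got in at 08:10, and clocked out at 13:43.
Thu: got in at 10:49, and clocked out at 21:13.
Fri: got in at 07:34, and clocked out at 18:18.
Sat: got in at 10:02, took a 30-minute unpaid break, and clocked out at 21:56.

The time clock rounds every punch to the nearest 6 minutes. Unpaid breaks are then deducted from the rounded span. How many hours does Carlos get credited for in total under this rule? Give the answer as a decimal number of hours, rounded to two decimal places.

38.00 hours

Wed: in 08:10→08:12, out 13:43→13:42; 5 h 30 min
Thu: in 10:49→10:48, out 21:13→21:12; 10 h 24 min
Fri: in 07:34→07:36, out 18:18→18:18; 10 h 42 min
Sat: in 10:02→10:00, out 21:56→21:54; 11 h 54 min − 30 min = 11 h 24 min
Total credited: 38 h 0 min.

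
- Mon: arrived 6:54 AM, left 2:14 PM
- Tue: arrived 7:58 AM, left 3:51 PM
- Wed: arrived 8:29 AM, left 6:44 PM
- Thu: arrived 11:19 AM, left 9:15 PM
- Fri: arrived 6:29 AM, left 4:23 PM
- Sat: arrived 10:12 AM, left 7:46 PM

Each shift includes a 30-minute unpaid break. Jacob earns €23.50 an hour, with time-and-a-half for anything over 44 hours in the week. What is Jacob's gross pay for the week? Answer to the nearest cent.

Mon: 6:54 AM–2:14 PM = 7 h 20 min; less 30 min break → 6 h 50 min
Tue: 7:58 AM–3:51 PM = 7 h 53 min; less 30 min break → 7 h 23 min
Wed: 8:29 AM–6:44 PM = 10 h 15 min; less 30 min break → 9 h 45 min
Thu: 11:19 AM–9:15 PM = 9 h 56 min; less 30 min break → 9 h 26 min
Fri: 6:29 AM–4:23 PM = 9 h 54 min; less 30 min break → 9 h 24 min
Sat: 10:12 AM–7:46 PM = 9 h 34 min; less 30 min break → 9 h 4 min
Total worked: 51 h 52 min = 3112 min.
Regular 44 h 0 min = 2640 min at €23.50/h; overtime 7 h 52 min = 472 min at €35.25/h.
Pay = (2640 × €23.50 + 472 × €35.25) ÷ 60 = €1311.30.

€1311.30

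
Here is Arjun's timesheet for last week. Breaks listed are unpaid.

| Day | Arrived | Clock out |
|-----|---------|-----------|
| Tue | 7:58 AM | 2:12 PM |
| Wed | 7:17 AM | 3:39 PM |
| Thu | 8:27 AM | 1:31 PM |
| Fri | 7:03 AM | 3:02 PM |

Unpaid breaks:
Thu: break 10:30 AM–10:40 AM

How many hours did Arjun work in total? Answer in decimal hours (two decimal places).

27.48 hours

Tue: 7:58 AM–2:12 PM = 6 h 14 min
Wed: 7:17 AM–3:39 PM = 8 h 22 min
Thu: 8:27 AM–1:31 PM = 5 h 4 min; less 10 min break → 4 h 54 min
Fri: 7:03 AM–3:02 PM = 7 h 59 min
Total: 6 h 14 min + 8 h 22 min + 4 h 54 min + 7 h 59 min = 27 h 29 min.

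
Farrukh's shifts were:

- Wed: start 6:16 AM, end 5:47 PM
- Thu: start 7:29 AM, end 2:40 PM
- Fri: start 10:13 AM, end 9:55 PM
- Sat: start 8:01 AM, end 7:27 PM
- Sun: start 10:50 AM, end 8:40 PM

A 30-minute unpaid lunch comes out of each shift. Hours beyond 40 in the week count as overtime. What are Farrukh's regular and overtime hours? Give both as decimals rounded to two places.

Wed: 6:16 AM–5:47 PM = 11 h 31 min; less 30 min break → 11 h 1 min
Thu: 7:29 AM–2:40 PM = 7 h 11 min; less 30 min break → 6 h 41 min
Fri: 10:13 AM–9:55 PM = 11 h 42 min; less 30 min break → 11 h 12 min
Sat: 8:01 AM–7:27 PM = 11 h 26 min; less 30 min break → 10 h 56 min
Sun: 10:50 AM–8:40 PM = 9 h 50 min; less 30 min break → 9 h 20 min
Total worked: 49 h 10 min = 49.17 h.
Threshold 40 h → overtime 9 h 10 min, regular 40 h 0 min.

Regular 40.00 hours, overtime 9.17 hours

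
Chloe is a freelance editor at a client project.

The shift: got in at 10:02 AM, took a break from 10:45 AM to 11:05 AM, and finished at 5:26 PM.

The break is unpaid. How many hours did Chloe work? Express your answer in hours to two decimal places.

The shift: 10:02 AM–5:26 PM = 7 h 24 min; less 20 min break → 7 h 4 min

7.07 hours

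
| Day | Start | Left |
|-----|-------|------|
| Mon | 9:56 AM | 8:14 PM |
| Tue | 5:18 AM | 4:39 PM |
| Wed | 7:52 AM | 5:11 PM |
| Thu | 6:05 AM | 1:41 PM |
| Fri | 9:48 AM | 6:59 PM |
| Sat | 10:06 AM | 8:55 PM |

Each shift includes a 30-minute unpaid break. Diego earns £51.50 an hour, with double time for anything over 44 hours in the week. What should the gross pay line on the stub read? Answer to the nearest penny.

£3457.37

Mon: 9:56 AM–8:14 PM = 10 h 18 min; less 30 min break → 9 h 48 min
Tue: 5:18 AM–4:39 PM = 11 h 21 min; less 30 min break → 10 h 51 min
Wed: 7:52 AM–5:11 PM = 9 h 19 min; less 30 min break → 8 h 49 min
Thu: 6:05 AM–1:41 PM = 7 h 36 min; less 30 min break → 7 h 6 min
Fri: 9:48 AM–6:59 PM = 9 h 11 min; less 30 min break → 8 h 41 min
Sat: 10:06 AM–8:55 PM = 10 h 49 min; less 30 min break → 10 h 19 min
Total worked: 55 h 34 min = 3334 min.
Regular 44 h 0 min = 2640 min at £51.50/h; overtime 11 h 34 min = 694 min at £103.00/h.
Pay = (2640 × £51.50 + 694 × £103.00) ÷ 60 = £3457.37.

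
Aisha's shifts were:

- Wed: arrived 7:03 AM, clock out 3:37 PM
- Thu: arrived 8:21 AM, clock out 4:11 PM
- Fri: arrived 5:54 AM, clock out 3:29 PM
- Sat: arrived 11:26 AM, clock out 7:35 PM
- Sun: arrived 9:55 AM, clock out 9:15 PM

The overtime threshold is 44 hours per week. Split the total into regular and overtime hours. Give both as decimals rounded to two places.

Wed: 7:03 AM–3:37 PM = 8 h 34 min
Thu: 8:21 AM–4:11 PM = 7 h 50 min
Fri: 5:54 AM–3:29 PM = 9 h 35 min
Sat: 11:26 AM–7:35 PM = 8 h 9 min
Sun: 9:55 AM–9:15 PM = 11 h 20 min
Total worked: 45 h 28 min = 45.47 h.
Threshold 44 h → overtime 1 h 28 min, regular 44 h 0 min.

Regular 44.00 hours, overtime 1.47 hours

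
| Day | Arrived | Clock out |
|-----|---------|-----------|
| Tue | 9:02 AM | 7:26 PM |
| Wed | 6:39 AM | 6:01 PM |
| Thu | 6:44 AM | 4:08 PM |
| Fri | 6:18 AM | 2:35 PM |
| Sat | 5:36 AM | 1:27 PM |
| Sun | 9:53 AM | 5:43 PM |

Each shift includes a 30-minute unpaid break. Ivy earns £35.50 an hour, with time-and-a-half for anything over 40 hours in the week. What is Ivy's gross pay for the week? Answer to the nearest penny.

Tue: 9:02 AM–7:26 PM = 10 h 24 min; less 30 min break → 9 h 54 min
Wed: 6:39 AM–6:01 PM = 11 h 22 min; less 30 min break → 10 h 52 min
Thu: 6:44 AM–4:08 PM = 9 h 24 min; less 30 min break → 8 h 54 min
Fri: 6:18 AM–2:35 PM = 8 h 17 min; less 30 min break → 7 h 47 min
Sat: 5:36 AM–1:27 PM = 7 h 51 min; less 30 min break → 7 h 21 min
Sun: 9:53 AM–5:43 PM = 7 h 50 min; less 30 min break → 7 h 20 min
Total worked: 52 h 8 min = 3128 min.
Regular 40 h 0 min = 2400 min at £35.50/h; overtime 12 h 8 min = 728 min at £53.25/h.
Pay = (2400 × £35.50 + 728 × £53.25) ÷ 60 = £2066.10.

£2066.10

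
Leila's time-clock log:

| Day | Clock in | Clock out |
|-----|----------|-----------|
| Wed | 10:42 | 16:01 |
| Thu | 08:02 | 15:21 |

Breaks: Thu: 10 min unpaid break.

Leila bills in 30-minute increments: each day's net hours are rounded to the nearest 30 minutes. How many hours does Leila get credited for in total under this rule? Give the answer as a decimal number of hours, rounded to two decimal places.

Wed: 10:42–16:01 = 5 h 19 min → rounds to 5 h 30 min
Thu: 08:02–15:21 = 7 h 19 min − 10 min = 7 h 9 min → rounds to 7 h 0 min
Total credited: 12 h 30 min.

12.50 hours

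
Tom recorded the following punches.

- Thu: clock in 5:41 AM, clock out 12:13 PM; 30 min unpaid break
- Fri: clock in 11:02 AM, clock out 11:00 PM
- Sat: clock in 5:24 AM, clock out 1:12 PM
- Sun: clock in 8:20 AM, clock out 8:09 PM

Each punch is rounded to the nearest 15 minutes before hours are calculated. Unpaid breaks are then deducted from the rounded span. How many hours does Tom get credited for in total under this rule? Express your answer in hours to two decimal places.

37.75 hours

Thu: in 5:41 AM→5:45 AM, out 12:13 PM→12:15 PM; 6 h 30 min − 30 min = 6 h 0 min
Fri: in 11:02 AM→11:00 AM, out 11:00 PM→11:00 PM; 12 h 0 min
Sat: in 5:24 AM→5:30 AM, out 1:12 PM→1:15 PM; 7 h 45 min
Sun: in 8:20 AM→8:15 AM, out 8:09 PM→8:15 PM; 12 h 0 min
Total credited: 37 h 45 min.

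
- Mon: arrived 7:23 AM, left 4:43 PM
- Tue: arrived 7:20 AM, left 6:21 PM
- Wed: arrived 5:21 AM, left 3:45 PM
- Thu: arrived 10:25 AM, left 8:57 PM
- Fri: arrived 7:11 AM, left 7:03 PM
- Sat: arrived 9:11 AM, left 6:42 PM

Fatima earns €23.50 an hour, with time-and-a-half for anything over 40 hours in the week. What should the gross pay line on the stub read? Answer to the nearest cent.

Mon: 7:23 AM–4:43 PM = 9 h 20 min
Tue: 7:20 AM–6:21 PM = 11 h 1 min
Wed: 5:21 AM–3:45 PM = 10 h 24 min
Thu: 10:25 AM–8:57 PM = 10 h 32 min
Fri: 7:11 AM–7:03 PM = 11 h 52 min
Sat: 9:11 AM–6:42 PM = 9 h 31 min
Total worked: 62 h 40 min = 3760 min.
Regular 40 h 0 min = 2400 min at €23.50/h; overtime 22 h 40 min = 1360 min at €35.25/h.
Pay = (2400 × €23.50 + 1360 × €35.25) ÷ 60 = €1739.00.

€1739.00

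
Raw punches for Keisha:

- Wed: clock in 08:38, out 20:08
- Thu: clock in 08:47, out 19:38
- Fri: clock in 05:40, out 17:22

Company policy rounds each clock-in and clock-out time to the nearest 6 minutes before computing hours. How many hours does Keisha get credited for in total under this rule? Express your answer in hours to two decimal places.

Wed: in 08:38→08:36, out 20:08→20:06; 11 h 30 min
Thu: in 08:47→08:48, out 19:38→19:36; 10 h 48 min
Fri: in 05:40→05:42, out 17:22→17:24; 11 h 42 min
Total credited: 34 h 0 min.

34.00 hours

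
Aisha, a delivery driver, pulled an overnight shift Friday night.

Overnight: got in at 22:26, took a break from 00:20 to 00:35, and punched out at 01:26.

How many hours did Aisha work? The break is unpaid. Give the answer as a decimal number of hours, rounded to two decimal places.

2.75 hours

Overnight: 22:26 → midnight = 1 h 34 min; midnight → 01:26 = 1 h 26 min; span 3 h 0 min; less 15 min break → 2 h 45 min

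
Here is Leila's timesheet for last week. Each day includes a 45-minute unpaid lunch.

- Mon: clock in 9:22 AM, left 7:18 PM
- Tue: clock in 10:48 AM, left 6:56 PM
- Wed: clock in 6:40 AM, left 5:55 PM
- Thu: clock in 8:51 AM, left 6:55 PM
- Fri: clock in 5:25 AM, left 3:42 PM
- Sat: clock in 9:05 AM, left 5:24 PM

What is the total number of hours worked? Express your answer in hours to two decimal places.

53.48 hours

Mon: 9:22 AM–7:18 PM = 9 h 56 min; less 45 min break → 9 h 11 min
Tue: 10:48 AM–6:56 PM = 8 h 8 min; less 45 min break → 7 h 23 min
Wed: 6:40 AM–5:55 PM = 11 h 15 min; less 45 min break → 10 h 30 min
Thu: 8:51 AM–6:55 PM = 10 h 4 min; less 45 min break → 9 h 19 min
Fri: 5:25 AM–3:42 PM = 10 h 17 min; less 45 min break → 9 h 32 min
Sat: 9:05 AM–5:24 PM = 8 h 19 min; less 45 min break → 7 h 34 min
Total: 9 h 11 min + 7 h 23 min + 10 h 30 min + 9 h 19 min + 9 h 32 min + 7 h 34 min = 53 h 29 min.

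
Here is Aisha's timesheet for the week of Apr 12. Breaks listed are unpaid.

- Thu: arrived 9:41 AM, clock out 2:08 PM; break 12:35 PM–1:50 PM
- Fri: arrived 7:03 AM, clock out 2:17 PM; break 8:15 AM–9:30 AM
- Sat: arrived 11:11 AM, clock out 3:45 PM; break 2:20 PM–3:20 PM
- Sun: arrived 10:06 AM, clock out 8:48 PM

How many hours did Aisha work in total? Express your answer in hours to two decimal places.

Thu: 9:41 AM–2:08 PM = 4 h 27 min; less 75 min break → 3 h 12 min
Fri: 7:03 AM–2:17 PM = 7 h 14 min; less 75 min break → 5 h 59 min
Sat: 11:11 AM–3:45 PM = 4 h 34 min; less 60 min break → 3 h 34 min
Sun: 10:06 AM–8:48 PM = 10 h 42 min
Total: 3 h 12 min + 5 h 59 min + 3 h 34 min + 10 h 42 min = 23 h 27 min.

23.45 hours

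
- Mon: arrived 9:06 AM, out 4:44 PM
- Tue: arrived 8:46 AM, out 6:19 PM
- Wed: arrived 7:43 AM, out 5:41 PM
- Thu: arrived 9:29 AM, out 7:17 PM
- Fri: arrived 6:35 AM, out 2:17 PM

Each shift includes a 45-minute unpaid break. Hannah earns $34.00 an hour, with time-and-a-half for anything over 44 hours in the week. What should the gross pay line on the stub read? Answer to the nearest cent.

$1390.60

Mon: 9:06 AM–4:44 PM = 7 h 38 min; less 45 min break → 6 h 53 min
Tue: 8:46 AM–6:19 PM = 9 h 33 min; less 45 min break → 8 h 48 min
Wed: 7:43 AM–5:41 PM = 9 h 58 min; less 45 min break → 9 h 13 min
Thu: 9:29 AM–7:17 PM = 9 h 48 min; less 45 min break → 9 h 3 min
Fri: 6:35 AM–2:17 PM = 7 h 42 min; less 45 min break → 6 h 57 min
Total worked: 40 h 54 min = 2454 min.
Regular 40 h 54 min = 2454 min at $34.00/h; overtime 0 h 0 min = 0 min at $51.00/h.
Pay = (2454 × $34.00 + 0 × $51.00) ÷ 60 = $1390.60.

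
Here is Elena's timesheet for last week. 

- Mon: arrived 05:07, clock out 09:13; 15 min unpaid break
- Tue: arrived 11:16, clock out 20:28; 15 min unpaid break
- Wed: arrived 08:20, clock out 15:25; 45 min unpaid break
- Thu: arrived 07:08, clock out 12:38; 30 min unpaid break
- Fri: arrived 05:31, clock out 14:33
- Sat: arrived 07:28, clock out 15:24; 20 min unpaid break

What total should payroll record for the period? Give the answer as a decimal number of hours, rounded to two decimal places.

Mon: 05:07–09:13 = 4 h 6 min; less 15 min break → 3 h 51 min
Tue: 11:16–20:28 = 9 h 12 min; less 15 min break → 8 h 57 min
Wed: 08:20–15:25 = 7 h 5 min; less 45 min break → 6 h 20 min
Thu: 07:08–12:38 = 5 h 30 min; less 30 min break → 5 h 0 min
Fri: 05:31–14:33 = 9 h 2 min
Sat: 07:28–15:24 = 7 h 56 min; less 20 min break → 7 h 36 min
Total: 3 h 51 min + 8 h 57 min + 6 h 20 min + 5 h 0 min + 9 h 2 min + 7 h 36 min = 40 h 46 min.

40.77 hours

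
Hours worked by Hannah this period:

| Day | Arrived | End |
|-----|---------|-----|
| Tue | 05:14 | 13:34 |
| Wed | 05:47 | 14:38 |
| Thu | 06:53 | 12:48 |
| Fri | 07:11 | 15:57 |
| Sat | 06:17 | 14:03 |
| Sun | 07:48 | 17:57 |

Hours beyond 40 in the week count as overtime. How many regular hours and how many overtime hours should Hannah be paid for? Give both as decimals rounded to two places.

Tue: 05:14–13:34 = 8 h 20 min
Wed: 05:47–14:38 = 8 h 51 min
Thu: 06:53–12:48 = 5 h 55 min
Fri: 07:11–15:57 = 8 h 46 min
Sat: 06:17–14:03 = 7 h 46 min
Sun: 07:48–17:57 = 10 h 9 min
Total worked: 49 h 47 min = 49.78 h.
Threshold 40 h → overtime 9 h 47 min, regular 40 h 0 min.

Regular 40.00 hours, overtime 9.78 hours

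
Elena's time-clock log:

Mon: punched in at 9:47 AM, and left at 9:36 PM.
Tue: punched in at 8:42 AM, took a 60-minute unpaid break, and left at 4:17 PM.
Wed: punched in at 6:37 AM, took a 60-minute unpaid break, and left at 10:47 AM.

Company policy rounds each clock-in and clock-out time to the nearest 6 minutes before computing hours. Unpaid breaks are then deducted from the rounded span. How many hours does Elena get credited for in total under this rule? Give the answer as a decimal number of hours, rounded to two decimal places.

Mon: in 9:47 AM→9:48 AM, out 9:36 PM→9:36 PM; 11 h 48 min
Tue: in 8:42 AM→8:42 AM, out 4:17 PM→4:18 PM; 7 h 36 min − 60 min = 6 h 36 min
Wed: in 6:37 AM→6:36 AM, out 10:47 AM→10:48 AM; 4 h 12 min − 60 min = 3 h 12 min
Total credited: 21 h 36 min.

21.60 hours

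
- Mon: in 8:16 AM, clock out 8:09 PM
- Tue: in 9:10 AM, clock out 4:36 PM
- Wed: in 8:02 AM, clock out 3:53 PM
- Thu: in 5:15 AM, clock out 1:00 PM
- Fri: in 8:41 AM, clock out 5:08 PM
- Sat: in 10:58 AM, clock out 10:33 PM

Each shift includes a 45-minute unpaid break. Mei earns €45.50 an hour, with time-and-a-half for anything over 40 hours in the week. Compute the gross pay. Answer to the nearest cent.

€2533.21

Mon: 8:16 AM–8:09 PM = 11 h 53 min; less 45 min break → 11 h 8 min
Tue: 9:10 AM–4:36 PM = 7 h 26 min; less 45 min break → 6 h 41 min
Wed: 8:02 AM–3:53 PM = 7 h 51 min; less 45 min break → 7 h 6 min
Thu: 5:15 AM–1:00 PM = 7 h 45 min; less 45 min break → 7 h 0 min
Fri: 8:41 AM–5:08 PM = 8 h 27 min; less 45 min break → 7 h 42 min
Sat: 10:58 AM–10:33 PM = 11 h 35 min; less 45 min break → 10 h 50 min
Total worked: 50 h 27 min = 3027 min.
Regular 40 h 0 min = 2400 min at €45.50/h; overtime 10 h 27 min = 627 min at €68.25/h.
Pay = (2400 × €45.50 + 627 × €68.25) ÷ 60 = €2533.21.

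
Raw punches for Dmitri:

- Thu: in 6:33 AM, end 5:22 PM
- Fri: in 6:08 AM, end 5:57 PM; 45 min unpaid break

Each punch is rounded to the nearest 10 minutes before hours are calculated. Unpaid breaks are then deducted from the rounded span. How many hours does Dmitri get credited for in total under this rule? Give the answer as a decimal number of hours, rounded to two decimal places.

Thu: in 6:33 AM→6:30 AM, out 5:22 PM→5:20 PM; 10 h 50 min
Fri: in 6:08 AM→6:10 AM, out 5:57 PM→6:00 PM; 11 h 50 min − 45 min = 11 h 5 min
Total credited: 21 h 55 min.

21.92 hours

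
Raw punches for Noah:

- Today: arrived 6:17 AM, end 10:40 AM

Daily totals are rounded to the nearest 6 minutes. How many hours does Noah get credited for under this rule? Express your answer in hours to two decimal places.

4.40 hours

Today: 6:17 AM–10:40 AM = 4 h 23 min → rounds to 4 h 24 min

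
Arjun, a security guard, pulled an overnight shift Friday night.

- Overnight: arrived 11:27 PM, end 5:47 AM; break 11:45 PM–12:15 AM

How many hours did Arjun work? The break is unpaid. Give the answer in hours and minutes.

5 h 50 min

Overnight: 11:27 PM → midnight = 0 h 33 min; midnight → 5:47 AM = 5 h 47 min; span 6 h 20 min; less 30 min break → 5 h 50 min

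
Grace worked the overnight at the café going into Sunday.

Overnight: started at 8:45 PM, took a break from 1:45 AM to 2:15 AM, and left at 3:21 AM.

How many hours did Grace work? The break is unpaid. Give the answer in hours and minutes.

Overnight: 8:45 PM → midnight = 3 h 15 min; midnight → 3:21 AM = 3 h 21 min; span 6 h 36 min; less 30 min break → 6 h 6 min

6 h 6 min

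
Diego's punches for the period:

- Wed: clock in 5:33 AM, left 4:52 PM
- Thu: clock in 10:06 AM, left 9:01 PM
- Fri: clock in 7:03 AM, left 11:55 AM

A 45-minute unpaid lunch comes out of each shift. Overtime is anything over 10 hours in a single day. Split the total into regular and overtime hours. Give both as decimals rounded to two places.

Wed: 5:33 AM–4:52 PM = 11 h 19 min; less 45 min break → 10 h 34 min
Thu: 10:06 AM–9:01 PM = 10 h 55 min; less 45 min break → 10 h 10 min
Fri: 7:03 AM–11:55 AM = 4 h 52 min; less 45 min break → 4 h 7 min
Wed reg 10 h 0 min / OT 0 h 34 min; Thu reg 10 h 0 min / OT 0 h 10 min; Fri reg 4 h 7 min / OT 0 h 0 min.
Totals: regular 24 h 7 min, overtime 0 h 44 min.

Regular 24.12 hours, overtime 0.73 hours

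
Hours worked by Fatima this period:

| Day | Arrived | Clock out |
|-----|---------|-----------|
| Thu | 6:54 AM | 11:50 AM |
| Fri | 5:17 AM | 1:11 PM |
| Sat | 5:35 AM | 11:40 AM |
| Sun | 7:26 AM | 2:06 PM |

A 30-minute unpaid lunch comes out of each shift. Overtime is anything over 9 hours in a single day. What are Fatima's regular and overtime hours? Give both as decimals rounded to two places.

Thu: 6:54 AM–11:50 AM = 4 h 56 min; less 30 min break → 4 h 26 min
Fri: 5:17 AM–1:11 PM = 7 h 54 min; less 30 min break → 7 h 24 min
Sat: 5:35 AM–11:40 AM = 6 h 5 min; less 30 min break → 5 h 35 min
Sun: 7:26 AM–2:06 PM = 6 h 40 min; less 30 min break → 6 h 10 min
Thu reg 4 h 26 min / OT 0 h 0 min; Fri reg 7 h 24 min / OT 0 h 0 min; Sat reg 5 h 35 min / OT 0 h 0 min; Sun reg 6 h 10 min / OT 0 h 0 min.
Totals: regular 23 h 35 min, overtime 0 h 0 min.

Regular 23.58 hours, overtime 0.00 hours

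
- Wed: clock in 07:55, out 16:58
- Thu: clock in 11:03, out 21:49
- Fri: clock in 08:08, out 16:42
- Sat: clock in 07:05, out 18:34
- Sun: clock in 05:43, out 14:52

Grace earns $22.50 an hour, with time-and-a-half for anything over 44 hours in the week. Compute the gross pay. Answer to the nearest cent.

Wed: 07:55–16:58 = 9 h 3 min
Thu: 11:03–21:49 = 10 h 46 min
Fri: 08:08–16:42 = 8 h 34 min
Sat: 07:05–18:34 = 11 h 29 min
Sun: 05:43–14:52 = 9 h 9 min
Total worked: 49 h 1 min = 2941 min.
Regular 44 h 0 min = 2640 min at $22.50/h; overtime 5 h 1 min = 301 min at $33.75/h.
Pay = (2640 × $22.50 + 301 × $33.75) ÷ 60 = $1159.31.

$1159.31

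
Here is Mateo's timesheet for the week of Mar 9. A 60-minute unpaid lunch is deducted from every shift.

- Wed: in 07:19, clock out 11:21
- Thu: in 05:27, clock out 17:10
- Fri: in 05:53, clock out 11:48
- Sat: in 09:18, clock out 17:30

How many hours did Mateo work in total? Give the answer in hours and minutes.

Wed: 07:19–11:21 = 4 h 2 min; less 60 min break → 3 h 2 min
Thu: 05:27–17:10 = 11 h 43 min; less 60 min break → 10 h 43 min
Fri: 05:53–11:48 = 5 h 55 min; less 60 min break → 4 h 55 min
Sat: 09:18–17:30 = 8 h 12 min; less 60 min break → 7 h 12 min
Total: 3 h 2 min + 10 h 43 min + 4 h 55 min + 7 h 12 min = 25 h 52 min.

25 h 52 min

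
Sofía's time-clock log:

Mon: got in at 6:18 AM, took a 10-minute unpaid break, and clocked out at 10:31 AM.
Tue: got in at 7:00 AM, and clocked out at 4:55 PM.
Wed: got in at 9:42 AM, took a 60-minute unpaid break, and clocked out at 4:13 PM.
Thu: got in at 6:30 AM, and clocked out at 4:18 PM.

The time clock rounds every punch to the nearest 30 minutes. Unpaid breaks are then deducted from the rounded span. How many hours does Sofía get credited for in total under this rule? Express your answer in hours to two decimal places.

Mon: in 6:18 AM→6:30 AM, out 10:31 AM→10:30 AM; 4 h 0 min − 10 min = 3 h 50 min
Tue: in 7:00 AM→7:00 AM, out 4:55 PM→5:00 PM; 10 h 0 min
Wed: in 9:42 AM→9:30 AM, out 4:13 PM→4:00 PM; 6 h 30 min − 60 min = 5 h 30 min
Thu: in 6:30 AM→6:30 AM, out 4:18 PM→4:30 PM; 10 h 0 min
Total credited: 29 h 20 min.

29.33 hours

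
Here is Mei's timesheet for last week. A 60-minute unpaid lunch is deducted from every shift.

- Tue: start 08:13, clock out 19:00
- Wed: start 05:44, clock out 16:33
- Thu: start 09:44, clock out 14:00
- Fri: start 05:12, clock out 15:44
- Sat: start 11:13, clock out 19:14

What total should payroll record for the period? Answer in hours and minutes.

Tue: 08:13–19:00 = 10 h 47 min; less 60 min break → 9 h 47 min
Wed: 05:44–16:33 = 10 h 49 min; less 60 min break → 9 h 49 min
Thu: 09:44–14:00 = 4 h 16 min; less 60 min break → 3 h 16 min
Fri: 05:12–15:44 = 10 h 32 min; less 60 min break → 9 h 32 min
Sat: 11:13–19:14 = 8 h 1 min; less 60 min break → 7 h 1 min
Total: 9 h 47 min + 9 h 49 min + 3 h 16 min + 9 h 32 min + 7 h 1 min = 39 h 25 min.

39 h 25 min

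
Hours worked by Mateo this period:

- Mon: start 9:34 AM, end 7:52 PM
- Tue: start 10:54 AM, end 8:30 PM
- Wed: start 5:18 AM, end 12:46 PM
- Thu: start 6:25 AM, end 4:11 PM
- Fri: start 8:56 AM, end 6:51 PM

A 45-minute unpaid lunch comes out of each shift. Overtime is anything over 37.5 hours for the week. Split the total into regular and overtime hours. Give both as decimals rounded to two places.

Regular 37.50 hours, overtime 5.80 hours

Mon: 9:34 AM–7:52 PM = 10 h 18 min; less 45 min break → 9 h 33 min
Tue: 10:54 AM–8:30 PM = 9 h 36 min; less 45 min break → 8 h 51 min
Wed: 5:18 AM–12:46 PM = 7 h 28 min; less 45 min break → 6 h 43 min
Thu: 6:25 AM–4:11 PM = 9 h 46 min; less 45 min break → 9 h 1 min
Fri: 8:56 AM–6:51 PM = 9 h 55 min; less 45 min break → 9 h 10 min
Total worked: 43 h 18 min = 43.30 h.
Threshold 37.5 h → overtime 5 h 48 min, regular 37 h 30 min.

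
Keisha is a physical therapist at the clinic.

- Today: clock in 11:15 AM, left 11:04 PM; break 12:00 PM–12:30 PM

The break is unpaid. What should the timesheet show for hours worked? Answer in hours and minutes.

Today: 11:15 AM–11:04 PM = 11 h 49 min; less 30 min break → 11 h 19 min

11 h 19 min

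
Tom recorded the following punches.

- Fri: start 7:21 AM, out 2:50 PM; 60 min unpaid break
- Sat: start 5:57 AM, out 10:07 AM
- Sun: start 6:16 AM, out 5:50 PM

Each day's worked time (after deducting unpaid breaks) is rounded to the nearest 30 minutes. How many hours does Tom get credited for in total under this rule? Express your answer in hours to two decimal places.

Fri: 7:21 AM–2:50 PM = 7 h 29 min − 60 min = 6 h 29 min → rounds to 6 h 30 min
Sat: 5:57 AM–10:07 AM = 4 h 10 min → rounds to 4 h 0 min
Sun: 6:16 AM–5:50 PM = 11 h 34 min → rounds to 11 h 30 min
Total credited: 22 h 0 min.

22.00 hours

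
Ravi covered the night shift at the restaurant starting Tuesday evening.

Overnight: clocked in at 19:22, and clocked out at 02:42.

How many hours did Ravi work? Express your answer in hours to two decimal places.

Overnight: 19:22 → midnight = 4 h 38 min; midnight → 02:42 = 2 h 42 min; span 7 h 20 min

7.33 hours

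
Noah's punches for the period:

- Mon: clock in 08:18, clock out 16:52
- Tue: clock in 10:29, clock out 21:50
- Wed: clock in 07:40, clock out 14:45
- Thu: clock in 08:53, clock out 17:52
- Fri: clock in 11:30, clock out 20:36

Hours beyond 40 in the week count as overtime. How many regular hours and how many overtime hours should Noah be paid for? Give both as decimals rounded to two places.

Mon: 08:18–16:52 = 8 h 34 min
Tue: 10:29–21:50 = 11 h 21 min
Wed: 07:40–14:45 = 7 h 5 min
Thu: 08:53–17:52 = 8 h 59 min
Fri: 11:30–20:36 = 9 h 6 min
Total worked: 45 h 5 min = 45.08 h.
Threshold 40 h → overtime 5 h 5 min, regular 40 h 0 min.

Regular 40.00 hours, overtime 5.08 hours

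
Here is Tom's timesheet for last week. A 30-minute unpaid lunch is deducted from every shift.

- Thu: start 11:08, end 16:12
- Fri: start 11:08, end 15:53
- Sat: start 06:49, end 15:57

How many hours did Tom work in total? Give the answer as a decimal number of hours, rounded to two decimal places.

17.45 hours

Thu: 11:08–16:12 = 5 h 4 min; less 30 min break → 4 h 34 min
Fri: 11:08–15:53 = 4 h 45 min; less 30 min break → 4 h 15 min
Sat: 06:49–15:57 = 9 h 8 min; less 30 min break → 8 h 38 min
Total: 4 h 34 min + 4 h 15 min + 8 h 38 min = 17 h 27 min.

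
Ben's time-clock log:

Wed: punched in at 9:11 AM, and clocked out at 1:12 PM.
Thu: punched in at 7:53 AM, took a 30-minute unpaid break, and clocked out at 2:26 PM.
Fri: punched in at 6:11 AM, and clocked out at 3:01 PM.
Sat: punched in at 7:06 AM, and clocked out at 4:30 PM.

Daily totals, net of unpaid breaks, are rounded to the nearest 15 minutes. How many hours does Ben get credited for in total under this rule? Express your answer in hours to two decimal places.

Wed: 9:11 AM–1:12 PM = 4 h 1 min → rounds to 4 h 0 min
Thu: 7:53 AM–2:26 PM = 6 h 33 min − 30 min = 6 h 3 min → rounds to 6 h 0 min
Fri: 6:11 AM–3:01 PM = 8 h 50 min → rounds to 8 h 45 min
Sat: 7:06 AM–4:30 PM = 9 h 24 min → rounds to 9 h 30 min
Total credited: 28 h 15 min.

28.25 hours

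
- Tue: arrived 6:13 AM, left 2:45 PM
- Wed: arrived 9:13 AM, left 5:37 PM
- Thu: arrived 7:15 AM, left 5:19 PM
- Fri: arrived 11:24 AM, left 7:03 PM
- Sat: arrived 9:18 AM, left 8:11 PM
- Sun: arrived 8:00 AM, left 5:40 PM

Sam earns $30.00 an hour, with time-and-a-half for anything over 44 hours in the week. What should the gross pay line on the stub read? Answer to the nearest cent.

$1824.00

Tue: 6:13 AM–2:45 PM = 8 h 32 min
Wed: 9:13 AM–5:37 PM = 8 h 24 min
Thu: 7:15 AM–5:19 PM = 10 h 4 min
Fri: 11:24 AM–7:03 PM = 7 h 39 min
Sat: 9:18 AM–8:11 PM = 10 h 53 min
Sun: 8:00 AM–5:40 PM = 9 h 40 min
Total worked: 55 h 12 min = 3312 min.
Regular 44 h 0 min = 2640 min at $30.00/h; overtime 11 h 12 min = 672 min at $45.00/h.
Pay = (2640 × $30.00 + 672 × $45.00) ÷ 60 = $1824.00.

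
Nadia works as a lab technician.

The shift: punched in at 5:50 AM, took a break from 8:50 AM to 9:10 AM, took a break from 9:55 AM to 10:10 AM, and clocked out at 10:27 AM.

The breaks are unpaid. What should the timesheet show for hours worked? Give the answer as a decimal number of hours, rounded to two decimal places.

4.03 hours

The shift: 5:50 AM–10:27 AM = 4 h 37 min; less 35 min break → 4 h 2 min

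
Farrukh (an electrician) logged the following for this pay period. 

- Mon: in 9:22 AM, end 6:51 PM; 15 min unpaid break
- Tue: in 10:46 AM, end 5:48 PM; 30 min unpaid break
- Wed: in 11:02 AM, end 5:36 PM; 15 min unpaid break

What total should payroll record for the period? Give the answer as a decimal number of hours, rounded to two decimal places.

22.08 hours

Mon: 9:22 AM–6:51 PM = 9 h 29 min; less 15 min break → 9 h 14 min
Tue: 10:46 AM–5:48 PM = 7 h 2 min; less 30 min break → 6 h 32 min
Wed: 11:02 AM–5:36 PM = 6 h 34 min; less 15 min break → 6 h 19 min
Total: 9 h 14 min + 6 h 32 min + 6 h 19 min = 22 h 5 min.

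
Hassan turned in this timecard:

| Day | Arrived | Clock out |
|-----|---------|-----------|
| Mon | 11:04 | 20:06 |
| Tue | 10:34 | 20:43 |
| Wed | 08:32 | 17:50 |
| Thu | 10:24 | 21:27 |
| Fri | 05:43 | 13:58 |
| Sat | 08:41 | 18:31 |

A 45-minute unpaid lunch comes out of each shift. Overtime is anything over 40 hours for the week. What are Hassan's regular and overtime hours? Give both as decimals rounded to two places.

Regular 40.00 hours, overtime 13.12 hours

Mon: 11:04–20:06 = 9 h 2 min; less 45 min break → 8 h 17 min
Tue: 10:34–20:43 = 10 h 9 min; less 45 min break → 9 h 24 min
Wed: 08:32–17:50 = 9 h 18 min; less 45 min break → 8 h 33 min
Thu: 10:24–21:27 = 11 h 3 min; less 45 min break → 10 h 18 min
Fri: 05:43–13:58 = 8 h 15 min; less 45 min break → 7 h 30 min
Sat: 08:41–18:31 = 9 h 50 min; less 45 min break → 9 h 5 min
Total worked: 53 h 7 min = 53.12 h.
Threshold 40 h → overtime 13 h 7 min, regular 40 h 0 min.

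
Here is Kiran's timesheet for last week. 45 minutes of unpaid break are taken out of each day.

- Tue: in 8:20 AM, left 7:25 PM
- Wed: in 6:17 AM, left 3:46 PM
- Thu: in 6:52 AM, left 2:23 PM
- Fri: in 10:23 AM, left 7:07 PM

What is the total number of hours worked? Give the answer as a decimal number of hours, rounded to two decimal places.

33.82 hours

Tue: 8:20 AM–7:25 PM = 11 h 5 min; less 45 min break → 10 h 20 min
Wed: 6:17 AM–3:46 PM = 9 h 29 min; less 45 min break → 8 h 44 min
Thu: 6:52 AM–2:23 PM = 7 h 31 min; less 45 min break → 6 h 46 min
Fri: 10:23 AM–7:07 PM = 8 h 44 min; less 45 min break → 7 h 59 min
Total: 10 h 20 min + 8 h 44 min + 6 h 46 min + 7 h 59 min = 33 h 49 min.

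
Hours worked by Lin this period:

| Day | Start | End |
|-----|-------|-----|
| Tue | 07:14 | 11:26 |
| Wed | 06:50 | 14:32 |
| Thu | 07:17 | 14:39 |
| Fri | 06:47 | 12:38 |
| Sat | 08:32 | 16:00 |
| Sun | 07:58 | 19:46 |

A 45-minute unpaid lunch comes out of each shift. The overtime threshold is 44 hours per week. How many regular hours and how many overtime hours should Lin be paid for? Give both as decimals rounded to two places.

Regular 39.88 hours, overtime 0.00 hours

Tue: 07:14–11:26 = 4 h 12 min; less 45 min break → 3 h 27 min
Wed: 06:50–14:32 = 7 h 42 min; less 45 min break → 6 h 57 min
Thu: 07:17–14:39 = 7 h 22 min; less 45 min break → 6 h 37 min
Fri: 06:47–12:38 = 5 h 51 min; less 45 min break → 5 h 6 min
Sat: 08:32–16:00 = 7 h 28 min; less 45 min break → 6 h 43 min
Sun: 07:58–19:46 = 11 h 48 min; less 45 min break → 11 h 3 min
Total worked: 39 h 53 min = 39.88 h.
Threshold 44 h → overtime 0 h 0 min, regular 39 h 53 min.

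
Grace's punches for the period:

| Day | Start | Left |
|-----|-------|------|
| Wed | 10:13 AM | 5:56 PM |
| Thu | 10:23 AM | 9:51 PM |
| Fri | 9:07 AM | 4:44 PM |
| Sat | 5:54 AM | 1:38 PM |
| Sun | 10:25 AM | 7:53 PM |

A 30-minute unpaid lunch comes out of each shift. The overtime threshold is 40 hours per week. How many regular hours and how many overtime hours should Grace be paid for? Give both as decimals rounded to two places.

Regular 40.00 hours, overtime 1.50 hours

Wed: 10:13 AM–5:56 PM = 7 h 43 min; less 30 min break → 7 h 13 min
Thu: 10:23 AM–9:51 PM = 11 h 28 min; less 30 min break → 10 h 58 min
Fri: 9:07 AM–4:44 PM = 7 h 37 min; less 30 min break → 7 h 7 min
Sat: 5:54 AM–1:38 PM = 7 h 44 min; less 30 min break → 7 h 14 min
Sun: 10:25 AM–7:53 PM = 9 h 28 min; less 30 min break → 8 h 58 min
Total worked: 41 h 30 min = 41.50 h.
Threshold 40 h → overtime 1 h 30 min, regular 40 h 0 min.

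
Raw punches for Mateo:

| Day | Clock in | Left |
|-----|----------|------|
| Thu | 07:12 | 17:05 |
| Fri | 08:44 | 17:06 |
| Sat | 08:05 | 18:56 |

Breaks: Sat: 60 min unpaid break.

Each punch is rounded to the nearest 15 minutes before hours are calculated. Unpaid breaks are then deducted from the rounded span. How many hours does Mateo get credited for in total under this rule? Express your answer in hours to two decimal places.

28.00 hours

Thu: in 07:12→07:15, out 17:05→17:00; 9 h 45 min
Fri: in 08:44→08:45, out 17:06→17:00; 8 h 15 min
Sat: in 08:05→08:00, out 18:56→19:00; 11 h 0 min − 60 min = 10 h 0 min
Total credited: 28 h 0 min.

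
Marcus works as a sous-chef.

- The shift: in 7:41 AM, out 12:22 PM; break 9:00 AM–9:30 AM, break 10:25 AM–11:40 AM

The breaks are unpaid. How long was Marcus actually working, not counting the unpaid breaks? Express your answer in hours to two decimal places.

2.93 hours

The shift: 7:41 AM–12:22 PM = 4 h 41 min; less 105 min break → 2 h 56 min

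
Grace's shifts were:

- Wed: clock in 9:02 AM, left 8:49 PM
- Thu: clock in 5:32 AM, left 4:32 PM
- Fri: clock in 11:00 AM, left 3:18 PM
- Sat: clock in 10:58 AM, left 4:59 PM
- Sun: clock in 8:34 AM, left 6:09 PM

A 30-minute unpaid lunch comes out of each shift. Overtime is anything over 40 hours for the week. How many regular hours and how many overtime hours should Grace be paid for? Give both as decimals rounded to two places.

Regular 40.00 hours, overtime 0.18 hours

Wed: 9:02 AM–8:49 PM = 11 h 47 min; less 30 min break → 11 h 17 min
Thu: 5:32 AM–4:32 PM = 11 h 0 min; less 30 min break → 10 h 30 min
Fri: 11:00 AM–3:18 PM = 4 h 18 min; less 30 min break → 3 h 48 min
Sat: 10:58 AM–4:59 PM = 6 h 1 min; less 30 min break → 5 h 31 min
Sun: 8:34 AM–6:09 PM = 9 h 35 min; less 30 min break → 9 h 5 min
Total worked: 40 h 11 min = 40.18 h.
Threshold 40 h → overtime 0 h 11 min, regular 40 h 0 min.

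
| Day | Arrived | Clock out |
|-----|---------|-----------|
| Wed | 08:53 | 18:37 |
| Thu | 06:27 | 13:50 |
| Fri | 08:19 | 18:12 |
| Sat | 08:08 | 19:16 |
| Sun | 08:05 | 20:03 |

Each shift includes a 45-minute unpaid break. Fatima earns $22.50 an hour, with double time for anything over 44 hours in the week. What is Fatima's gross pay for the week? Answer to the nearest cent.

Wed: 08:53–18:37 = 9 h 44 min; less 45 min break → 8 h 59 min
Thu: 06:27–13:50 = 7 h 23 min; less 45 min break → 6 h 38 min
Fri: 08:19–18:12 = 9 h 53 min; less 45 min break → 9 h 8 min
Sat: 08:08–19:16 = 11 h 8 min; less 45 min break → 10 h 23 min
Sun: 08:05–20:03 = 11 h 58 min; less 45 min break → 11 h 13 min
Total worked: 46 h 21 min = 2781 min.
Regular 44 h 0 min = 2640 min at $22.50/h; overtime 2 h 21 min = 141 min at $45.00/h.
Pay = (2640 × $22.50 + 141 × $45.00) ÷ 60 = $1095.75.

$1095.75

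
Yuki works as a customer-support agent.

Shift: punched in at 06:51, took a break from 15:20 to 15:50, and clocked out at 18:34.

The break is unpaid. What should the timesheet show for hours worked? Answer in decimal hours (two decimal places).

Shift: 06:51–18:34 = 11 h 43 min; less 30 min break → 11 h 13 min

11.22 hours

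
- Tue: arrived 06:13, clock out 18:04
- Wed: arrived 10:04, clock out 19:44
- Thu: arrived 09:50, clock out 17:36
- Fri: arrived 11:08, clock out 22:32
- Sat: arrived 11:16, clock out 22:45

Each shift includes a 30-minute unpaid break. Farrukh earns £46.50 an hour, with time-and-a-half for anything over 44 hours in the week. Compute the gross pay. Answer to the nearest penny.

£2441.25

Tue: 06:13–18:04 = 11 h 51 min; less 30 min break → 11 h 21 min
Wed: 10:04–19:44 = 9 h 40 min; less 30 min break → 9 h 10 min
Thu: 09:50–17:36 = 7 h 46 min; less 30 min break → 7 h 16 min
Fri: 11:08–22:32 = 11 h 24 min; less 30 min break → 10 h 54 min
Sat: 11:16–22:45 = 11 h 29 min; less 30 min break → 10 h 59 min
Total worked: 49 h 40 min = 2980 min.
Regular 44 h 0 min = 2640 min at £46.50/h; overtime 5 h 40 min = 340 min at £69.75/h.
Pay = (2640 × £46.50 + 340 × £69.75) ÷ 60 = £2441.25.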